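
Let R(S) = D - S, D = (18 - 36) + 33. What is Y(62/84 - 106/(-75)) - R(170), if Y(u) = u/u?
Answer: 156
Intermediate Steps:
D = 15 (D = -18 + 33 = 15)
Y(u) = 1
R(S) = 15 - S
Y(62/84 - 106/(-75)) - R(170) = 1 - (15 - 1*170) = 1 - (15 - 170) = 1 - 1*(-155) = 1 + 155 = 156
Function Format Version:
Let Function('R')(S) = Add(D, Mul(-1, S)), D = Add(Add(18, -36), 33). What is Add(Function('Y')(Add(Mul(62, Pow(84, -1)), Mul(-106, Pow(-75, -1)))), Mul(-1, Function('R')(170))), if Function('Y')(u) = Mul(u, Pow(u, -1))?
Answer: 156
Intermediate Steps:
D = 15 (D = Add(-18, 33) = 15)
Function('Y')(u) = 1
Function('R')(S) = Add(15, Mul(-1, S))
Add(Function('Y')(Add(Mul(62, Pow(84, -1)), Mul(-106, Pow(-75, -1)))), Mul(-1, Function('R')(170))) = Add(1, Mul(-1, Add(15, Mul(-1, 170)))) = Add(1, Mul(-1, Add(15, -170))) = Add(1, Mul(-1, -155)) = Add(1, 155) = 156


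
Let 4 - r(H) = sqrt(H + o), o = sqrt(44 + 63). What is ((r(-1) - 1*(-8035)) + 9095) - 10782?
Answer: 6352 - sqrt(-1 + sqrt(107)) ≈ 6348.9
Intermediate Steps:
o = sqrt(107) ≈ 10.344
r(H) = 4 - sqrt(H + sqrt(107))
((r(-1) - 1*(-8035)) + 9095) - 10782 = (((4 - sqrt(-1 + sqrt(107))) - 1*(-8035)) + 9095) - 10782 = (((4 - sqrt(-1 + sqrt(107))) + 8035) + 9095) - 10782 = ((8039 - sqrt(-1 + sqrt(107))) + 9095) - 10782 = (17134 - sqrt(-1 + sqrt(107))) - 10782 = 6352 - sqrt(-1 + sqrt(107))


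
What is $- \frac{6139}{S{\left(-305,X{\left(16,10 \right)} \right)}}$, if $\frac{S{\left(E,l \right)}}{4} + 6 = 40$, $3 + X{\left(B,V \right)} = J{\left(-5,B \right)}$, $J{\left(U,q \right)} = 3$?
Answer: $- \frac{6139}{136} \approx -45.14$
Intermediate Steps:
$X{\left(B,V \right)} = 0$ ($X{\left(B,V \right)} = -3 + 3 = 0$)
$S{\left(E,l \right)} = 136$ ($S{\left(E,l \right)} = -24 + 4 \cdot 40 = -24 + 160 = 136$)
$- \frac{6139}{S{\left(-305,X{\left(16,10 \right)} \right)}} = - \frac{6139}{136}$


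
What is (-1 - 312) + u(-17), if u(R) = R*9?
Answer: -466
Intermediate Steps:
u(R) = 9*R
(-1 - 312) + u(-17) = (-1 - 312) + 9*(-17) = -313 - 153 = -466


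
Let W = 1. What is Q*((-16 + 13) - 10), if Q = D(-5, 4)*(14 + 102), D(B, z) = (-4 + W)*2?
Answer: 9048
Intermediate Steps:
D(B, z) = -6 (D(B, z) = (-4 + 1)*2 = -3*2 = -6)
Q = -696 (Q = -6*(14 + 102) = -6*116 = -696)
Q*((-16 + 13) - 10) = -696*((-16 + 13) - 10) = -696*(-3 - 10) = -696*(-13) = 9048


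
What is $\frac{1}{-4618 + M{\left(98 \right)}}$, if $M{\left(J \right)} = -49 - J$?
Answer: $- \frac{1}{4765} \approx -0.00020986$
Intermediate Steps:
$\frac{1}{-4618 + M{\left(98 \right)}} = \frac{1}{-4618 - 147} = \frac{1}{-4765} = - \frac{1}{4765}$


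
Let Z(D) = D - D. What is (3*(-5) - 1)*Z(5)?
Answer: 0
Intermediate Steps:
Z(D) = 0
(3*(-5) - 1)*Z(5) = (3*(-5) - 1)*0 = (-15 - 1)*0 = -16*0 = 0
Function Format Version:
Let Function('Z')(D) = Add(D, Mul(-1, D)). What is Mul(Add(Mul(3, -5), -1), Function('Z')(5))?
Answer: 0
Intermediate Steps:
Function('Z')(D) = 0
Mul(Add(Mul(3, -5), -1), Function('Z')(5)) = Mul(Add(Mul(3, -5), -1), 0) = Mul(Add(-15, -1), 0) = Mul(-16, 0) = 0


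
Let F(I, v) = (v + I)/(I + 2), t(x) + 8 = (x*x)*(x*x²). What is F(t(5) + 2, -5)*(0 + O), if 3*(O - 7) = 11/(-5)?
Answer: 97572/15605 ≈ 6.2526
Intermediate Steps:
t(x) = -8 + x⁵ (t(x) = -8 + (x*x)*(x*x²) = -8 + x²*x³ = -8 + x⁵)
F(I, v) = (I + v)/(2 + I)
O = 94/15 (O = 7 + (11/(-5))/3 = 7 + (11*(-⅕))/3 = 7 + (⅓)*(-11/5) = 7 - 11/15 = 94/15 ≈ 6.2667)
F(t(5) + 2, -5)*(0 + O) = ((((-8 + 5⁵) + 2) - 5)/(2 + ((-8 + 5⁵) + 2)))*(0 + 94/15) = ((((-8 + 3125) + 2) - 5)/(2 + ((-8 + 3125) + 2)))*(94/15) = (((3117 + 2) - 5)/(2 + (3117 + 2)))*(94/15) = ((3119 - 5)/(2 + 3119))*(94/15) = (3114/3121)*(94/15) = 97572/15605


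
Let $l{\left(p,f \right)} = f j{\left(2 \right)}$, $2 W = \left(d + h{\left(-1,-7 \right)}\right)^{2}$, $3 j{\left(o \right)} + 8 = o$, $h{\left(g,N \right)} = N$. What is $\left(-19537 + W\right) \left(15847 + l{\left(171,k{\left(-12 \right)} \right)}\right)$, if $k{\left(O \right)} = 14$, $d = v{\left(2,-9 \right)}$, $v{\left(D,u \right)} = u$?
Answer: $-307030971$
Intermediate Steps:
$d = -9$
$j{\left(o \right)} = - \frac{8}{3} + \frac{o}{3}$
$W = 128$ ($W = \frac{\left(-9 - 7\right)^{2}}{2} = \frac{\left(-16\right)^{2}}{2} = \frac{1}{2} \cdot 256 = 128$)
$l{\left(p,f \right)} = - 2 f$ ($l{\left(p,f \right)} = f \left(- \frac{8}{3} + \frac{1}{3} \cdot 2\right) = f \left(- \frac{8}{3} + \frac{2}{3}\right) = f \left(-2\right) = - 2 f$)
$\left(-19537 + W\right) \left(15847 + l{\left(171,k{\left(-12 \right)} \right)}\right) = \left(-19537 + 128\right) \left(15847 - 28\right) = - 19409 \left(15847 - 28\right) = \left(-19409\right) 15819 = -307030971$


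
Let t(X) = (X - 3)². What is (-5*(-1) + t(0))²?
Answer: 196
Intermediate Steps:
t(X) = (-3 + X)²
(-5*(-1) + t(0))² = (-5*(-1) + (-3 + 0)²)² = (5 + (-3)²)² = (5 + 9)² = 14² = 196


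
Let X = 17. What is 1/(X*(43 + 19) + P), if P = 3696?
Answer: 1/4750 ≈ 0.00021053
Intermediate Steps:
1/(X*(43 + 19) + P) = 1/(17*(43 + 19) + 3696) = 1/(17*62 + 3696) = 1/(1054 + 3696) = 1/4750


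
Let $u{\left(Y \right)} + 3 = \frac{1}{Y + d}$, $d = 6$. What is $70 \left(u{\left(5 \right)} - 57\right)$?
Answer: $- \frac{46130}{11} \approx -4193.6$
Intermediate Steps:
$u{\left(Y \right)} = -3 + \frac{1}{6 + Y}$ ($u{\left(Y \right)} = -3 + \frac{1}{Y + 6} = -3 + \frac{1}{6 + Y}$)
$70 \left(u{\left(5 \right)} - 57\right) = 70 \left(\frac{-17 - 15}{6 + 5} - 57\right) = 70 \left(\frac{-17 - 15}{11} - 57\right) = 70 \left(\frac{1}{11} \left(-32\right) - 57\right) = 70 \left(- \frac{32}{11} - 57\right) = 70 \left(- \frac{659}{11}\right) = - \frac{46130}{11}$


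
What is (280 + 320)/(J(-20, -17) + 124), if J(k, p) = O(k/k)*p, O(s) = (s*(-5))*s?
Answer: 600/209 ≈ 2.8708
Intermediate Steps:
O(s) = -5*s² (O(s) = (-5*s)*s = -5*s²)
J(k, p) = -5*p (J(k, p) = (-5*(k/k)²)*p = (-5*1²)*p = (-5*1)*p = -5*p)
(280 + 320)/(J(-20, -17) + 124) = (280 + 320)/(-5*(-17) + 124) = 600/(85 + 124) = 600/209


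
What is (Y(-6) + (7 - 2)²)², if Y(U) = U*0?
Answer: 625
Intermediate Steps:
Y(U) = 0
(Y(-6) + (7 - 2)²)² = (0 + (7 - 2)²)² = (0 + 5²)² = (0 + 25)² = 25² = 625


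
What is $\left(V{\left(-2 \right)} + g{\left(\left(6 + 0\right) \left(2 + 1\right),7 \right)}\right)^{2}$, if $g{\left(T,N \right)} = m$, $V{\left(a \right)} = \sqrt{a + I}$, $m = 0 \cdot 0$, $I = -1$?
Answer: $-3$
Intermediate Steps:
$m = 0$
$V{\left(a \right)} = \sqrt{-1 + a}$ ($V{\left(a \right)} = \sqrt{a - 1} = \sqrt{-1 + a}$)
$g{\left(T,N \right)} = 0$
$\left(V{\left(-2 \right)} + g{\left(\left(6 + 0\right) \left(2 + 1\right),7 \right)}\right)^{2} = \left(\sqrt{-1 - 2} + 0\right)^{2} = \left(\sqrt{-3} + 0\right)^{2} = \left(i \sqrt{3} + 0\right)^{2} = \left(i \sqrt{3}\right)^{2} = -3$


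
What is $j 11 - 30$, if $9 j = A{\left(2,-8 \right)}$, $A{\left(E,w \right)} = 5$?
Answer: $- \frac{215}{9} \approx -23.889$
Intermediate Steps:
$j = \frac{5}{9}$ ($j = \frac{1}{9} \cdot 5 = \frac{5}{9} \approx 0.55556$)
$j 11 - 30 = \frac{5}{9} \cdot 11 - 30 = \frac{55}{9} - 30 = - \frac{215}{9}$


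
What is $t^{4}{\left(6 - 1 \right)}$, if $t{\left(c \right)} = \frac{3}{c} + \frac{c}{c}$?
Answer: $\frac{4096}{625} \approx 6.5536$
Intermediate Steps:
$t{\left(c \right)} = 1 + \frac{3}{c}$ ($t{\left(c \right)} = \frac{3}{c} + 1 = 1 + \frac{3}{c}$)
$t^{4}{\left(6 - 1 \right)} = \left(\frac{3 + \left(6 - 1\right)}{6 - 1}\right)^{4} = \left(\frac{3 + 5}{5}\right)^{4} = \left(\frac{1}{5} \cdot 8\right)^{4} = \left(\frac{8}{5}\right)^{4} = \frac{4096}{625}$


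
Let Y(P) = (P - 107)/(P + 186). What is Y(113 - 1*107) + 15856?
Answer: 3044251/192 ≈ 15855.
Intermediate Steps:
Y(P) = (-107 + P)/(186 + P)
Y(113 - 1*107) + 15856 = (-107 + (113 - 1*107))/(186 + (113 - 1*107)) + 15856 = (-107 + (113 - 107))/(186 + (113 - 107)) + 15856 = (-107 + 6)/(186 + 6) + 15856 = -101/192 + 15856 = 3044251/192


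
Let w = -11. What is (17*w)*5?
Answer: -935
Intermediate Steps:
(17*w)*5 = (17*(-11))*5 = -187*5 = -935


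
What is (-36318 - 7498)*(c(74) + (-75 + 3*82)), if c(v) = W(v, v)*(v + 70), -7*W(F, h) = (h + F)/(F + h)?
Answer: -46138248/7 ≈ -6.5912e+6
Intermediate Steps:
W(F, h) = -⅐ (W(F, h) = -(h + F)/(7*(F + h)) = -(F + h)/(7*(F + h)) = -⅐*1 = -⅐)
c(v) = -10 - v/7 (c(v) = -(v + 70)/7 = -(70 + v)/7 = -10 - v/7)
(-36318 - 7498)*(c(74) + (-75 + 3*82)) = (-36318 - 7498)*((-10 - ⅐*74) + (-75 + 3*82)) = -43816*((-10 - 74/7) + (-75 + 246)) = -43816*(-144/7 + 171) = -43816*1053/7 = -46138248/7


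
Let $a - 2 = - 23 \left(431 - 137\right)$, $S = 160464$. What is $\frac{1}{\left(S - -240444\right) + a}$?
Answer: $\frac{1}{394148} \approx 2.5371 \cdot 10^{-6}$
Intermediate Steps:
$a = -6760$ ($a = 2 - 23 \left(431 - 137\right) = 2 - 6762 = -6760$)
$\frac{1}{\left(S - -240444\right) + a} = \frac{1}{\left(160464 - -240444\right) - 6760} = \frac{1}{\left(160464 + 240444\right) - 6760} = \frac{1}{400908 - 6760} = \frac{1}{394148}$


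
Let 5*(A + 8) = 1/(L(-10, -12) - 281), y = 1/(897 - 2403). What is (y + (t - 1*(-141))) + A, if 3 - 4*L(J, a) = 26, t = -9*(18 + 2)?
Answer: -405946529/8636910 ≈ -47.001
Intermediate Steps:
t = -180 (t = -9*20 = -180)
y = -1/1506 (y = 1/(-1506) = -1/1506 ≈ -0.00066401)
L(J, a) = -23/4 (L(J, a) = ¾ - ¼*26 = ¾ - 13/2 = -23/4)
A = -45884/5735 (A = -8 + 1/(5*(-23/4 - 281)) = -8 + 1/(5*(-1147/4)) = -8 + (⅕)*(-4/1147) = -8 - 4/5735 = -45884/5735 ≈ -8.0007)
(y + (t - 1*(-141))) + A = (-1/1506 + (-180 - 1*(-141))) - 45884/5735 = (-1/1506 + (-180 + 141)) - 45884/5735 = (-1/1506 - 39) - 45884/5735 = -58735/1506 - 45884/5735 = -405946529/8636910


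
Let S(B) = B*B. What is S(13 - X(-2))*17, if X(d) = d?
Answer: 3825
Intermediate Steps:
S(B) = B²
S(13 - X(-2))*17 = (13 - 1*(-2))²*17 = (13 + 2)²*17 = 15²*17 = 225*17 = 3825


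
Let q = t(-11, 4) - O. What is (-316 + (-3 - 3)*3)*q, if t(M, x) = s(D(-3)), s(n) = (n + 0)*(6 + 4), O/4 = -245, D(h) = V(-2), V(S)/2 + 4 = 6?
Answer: -340680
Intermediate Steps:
V(S) = 4 (V(S) = -8 + 2*6 = -8 + 12 = 4)
D(h) = 4
O = -980 (O = 4*(-245) = -980)
s(n) = 10*n (s(n) = n*10 = 10*n)
t(M, x) = 40 (t(M, x) = 10*4 = 40)
q = 1020 (q = 40 - 1*(-980) = 40 + 980 = 1020)
(-316 + (-3 - 3)*3)*q = (-316 + (-3 - 3)*3)*1020 = (-316 - 6*3)*1020 = (-316 - 18)*1020 = -334*1020 = -340680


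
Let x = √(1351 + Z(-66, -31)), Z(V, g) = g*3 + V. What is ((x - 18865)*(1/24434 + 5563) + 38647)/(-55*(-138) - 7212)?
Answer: -366186594271/1319436 + 719187*√298/24434 ≈ -2.7702e+5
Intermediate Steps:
Z(V, g) = V + 3*g (Z(V, g) = 3*g + V = V + 3*g)
x = 2*√298 (x = √(1351 + (-66 + 3*(-31))) = √(1351 + (-66 - 93)) = √(1351 - 159) = √1192 = 2*√298 ≈ 34.525)
((x - 18865)*(1/24434 + 5563) + 38647)/(-55*(-138) - 7212) = ((2*√298 - 18865)*(1/24434 + 5563) + 38647)/(-55*(-138) - 7212) = ((-18865 + 2*√298)*(1/24434 + 5563) + 38647)/(7590 - 7212) = ((-18865 + 2*√298)*(135926343/24434) + 38647)/378 = ((-2564250460695/24434 + 135926343*√298/12217) + 38647)*(1/378) = (-2563306159897/24434 + 135926343*√298/12217)*(1/378) = -366186594271/1319436 + 719187*√298/24434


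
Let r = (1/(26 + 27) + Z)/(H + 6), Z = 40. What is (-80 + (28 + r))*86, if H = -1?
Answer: -1002674/265 ≈ -3783.7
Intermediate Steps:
r = 2121/265 (r = (1/(26 + 27) + 40)/(-1 + 6) = (1/53 + 40)/5 = (1/53 + 40)*(1/5) = (2121/53)*(1/5) = 2121/265 ≈ 8.0038)
(-80 + (28 + r))*86 = (-80 + (28 + 2121/265))*86 = (-80 + 9541/265)*86 = -11659/265*86 = -1002674/265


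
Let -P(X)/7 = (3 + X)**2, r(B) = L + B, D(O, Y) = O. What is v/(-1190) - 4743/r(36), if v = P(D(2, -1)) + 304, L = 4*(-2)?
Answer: -403413/2380 ≈ -169.50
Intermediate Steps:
L = -8
r(B) = -8 + B
P(X) = -7*(3 + X)**2
v = 129 (v = -7*(3 + 2)**2 + 304 = -7*5**2 + 304 = -7*25 + 304 = -175 + 304 = 129)
v/(-1190) - 4743/r(36) = 129/(-1190) - 4743/(-8 + 36) = 129*(-1/1190) - 4743/28 = -129/1190 - 4743*1/28 = -129/1190 - 4743/28 = -403413/2380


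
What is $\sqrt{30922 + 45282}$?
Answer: $2 \sqrt{19051} \approx 276.05$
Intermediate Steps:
$\sqrt{30922 + 45282} = \sqrt{76204} = 2 \sqrt{19051}$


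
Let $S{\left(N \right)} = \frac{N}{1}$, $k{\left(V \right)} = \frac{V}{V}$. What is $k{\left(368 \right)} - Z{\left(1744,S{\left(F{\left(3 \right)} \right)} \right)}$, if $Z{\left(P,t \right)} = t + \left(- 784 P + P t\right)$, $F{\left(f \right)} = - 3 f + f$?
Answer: $1377767$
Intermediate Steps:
$k{\left(V \right)} = 1$
$F{\left(f \right)} = - 2 f$
$S{\left(N \right)} = N$ ($S{\left(N \right)} = N 1 = N$)
$Z{\left(P,t \right)} = t - 784 P + P t$
$k{\left(368 \right)} - Z{\left(1744,S{\left(F{\left(3 \right)} \right)} \right)} = 1 - \left(\left(-2\right) 3 - 1367296 + 1744 \left(\left(-2\right) 3\right)\right) = 1 - \left(-6 - 1367296 + 1744 \left(-6\right)\right) = 1 - \left(-6 - 1367296 - 10464\right) = 1 - -1377766 = 1 + 1377766 = 1377767$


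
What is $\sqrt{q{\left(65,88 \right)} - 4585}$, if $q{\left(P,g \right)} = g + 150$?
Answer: $3 i \sqrt{483} \approx 65.932 i$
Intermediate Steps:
$q{\left(P,g \right)} = 150 + g$
$\sqrt{q{\left(65,88 \right)} - 4585} = \sqrt{\left(150 + 88\right) - 4585} = \sqrt{238 - 4585} = \sqrt{-4347} = 3 i \sqrt{483}$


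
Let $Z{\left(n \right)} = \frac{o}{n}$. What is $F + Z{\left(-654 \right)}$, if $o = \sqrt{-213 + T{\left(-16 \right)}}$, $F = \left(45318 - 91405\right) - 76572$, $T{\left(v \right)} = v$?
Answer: $-122659 - \frac{i \sqrt{229}}{654} \approx -1.2266 \cdot 10^{5} - 0.023139 i$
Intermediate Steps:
$F = -122659$ ($F = -46087 - 76572 = -122659$)
$o = i \sqrt{229}$ ($o = \sqrt{-213 - 16} = \sqrt{-229} = i \sqrt{229} \approx 15.133 i$)
$Z{\left(n \right)} = \frac{i \sqrt{229}}{n}$
$F + Z{\left(-654 \right)} = -122659 + \frac{i \sqrt{229}}{-654} = -122659 + i \sqrt{229} \left(- \frac{1}{654}\right) = -122659 - \frac{i \sqrt{229}}{654}$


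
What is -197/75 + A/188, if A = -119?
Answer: -45961/14100 ≈ -3.2596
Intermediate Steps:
-197/75 + A/188 = -197/75 - 119/188 = -45961/14100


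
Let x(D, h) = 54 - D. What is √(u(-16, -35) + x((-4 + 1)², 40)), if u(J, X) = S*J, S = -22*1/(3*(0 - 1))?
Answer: I*√651/3 ≈ 8.5049*I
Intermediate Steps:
S = 22/3 (S = -22/(3*(-1)) = -22/(-3) = -22*(-⅓) = 22/3 ≈ 7.3333)
u(J, X) = 22*J/3
√(u(-16, -35) + x((-4 + 1)², 40)) = √((22/3)*(-16) + (54 - (-4 + 1)²)) = √(-352/3 + (54 - 1*(-3)²)) = √(-352/3 + (54 - 1*9)) = √(-352/3 + (54 - 9)) = √(-352/3 + 45) = √(-217/3) = I*√651/3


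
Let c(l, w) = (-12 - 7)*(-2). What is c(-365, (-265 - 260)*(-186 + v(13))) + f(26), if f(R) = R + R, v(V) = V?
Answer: 90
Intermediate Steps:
f(R) = 2*R
c(l, w) = 38 (c(l, w) = -19*(-2) = 38)
c(-365, (-265 - 260)*(-186 + v(13))) + f(26) = 38 + 2*26 = 38 + 52 = 90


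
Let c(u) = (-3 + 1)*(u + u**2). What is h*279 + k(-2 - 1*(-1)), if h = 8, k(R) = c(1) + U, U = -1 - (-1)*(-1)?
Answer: 2226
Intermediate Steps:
c(u) = -2*u - 2*u**2 (c(u) = -2*(u + u**2) = -2*u - 2*u**2)
U = -2 (U = -1 - 1*1 = -1 - 1 = -2)
k(R) = -6 (k(R) = -2*1*(1 + 1) - 2 = -2*1*2 - 2 = -4 - 2 = -6)
h*279 + k(-2 - 1*(-1)) = 8*279 - 6 = 2232 - 6 = 2226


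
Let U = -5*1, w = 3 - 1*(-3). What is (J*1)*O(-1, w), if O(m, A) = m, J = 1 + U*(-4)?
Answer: -21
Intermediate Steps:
w = 6 (w = 3 + 3 = 6)
U = -5
J = 21 (J = 1 - 5*(-4) = 1 + 20 = 21)
(J*1)*O(-1, w) = (21*1)*(-1) = 21*(-1) = -21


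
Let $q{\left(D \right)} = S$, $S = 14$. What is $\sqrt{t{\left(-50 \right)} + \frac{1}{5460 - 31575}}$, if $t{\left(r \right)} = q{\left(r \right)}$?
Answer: $\frac{\sqrt{9547879035}}{26115} \approx 3.7417$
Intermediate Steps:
$q{\left(D \right)} = 14$
$t{\left(r \right)} = 14$
$\sqrt{t{\left(-50 \right)} + \frac{1}{5460 - 31575}} = \sqrt{14 + \frac{1}{5460 - 31575}} = \sqrt{14 + \frac{1}{-26115}} = \sqrt{14 - \frac{1}{26115}} = \sqrt{\frac{365609}{26115}} = \frac{\sqrt{9547879035}}{26115}$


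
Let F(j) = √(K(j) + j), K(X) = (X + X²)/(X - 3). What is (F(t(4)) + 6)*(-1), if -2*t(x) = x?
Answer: -6 - 2*I*√15/5 ≈ -6.0 - 1.5492*I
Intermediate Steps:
K(X) = (X + X²)/(-3 + X)
t(x) = -x/2
F(j) = √(j + j*(1 + j)/(-3 + j)) (F(j) = √(j*(1 + j)/(-3 + j) + j) = √(j + j*(1 + j)/(-3 + j)))
(F(t(4)) + 6)*(-1) = (√2*√((-½*4)*(-1 - ½*4)/(-3 - ½*4)) + 6)*(-1) = (√2*√(-2*(-1 - 2)/(-3 - 2)) + 6)*(-1) = (√2*√(-2*(-3)/(-5)) + 6)*(-1) = (√2*√(-2*(-⅕)*(-3)) + 6)*(-1) = (√2*√(-6/5) + 6)*(-1) = (√2*(I*√30/5) + 6)*(-1) = (2*I*√15/5 + 6)*(-1) = (6 + 2*I*√15/5)*(-1) = -6 - 2*I*√15/5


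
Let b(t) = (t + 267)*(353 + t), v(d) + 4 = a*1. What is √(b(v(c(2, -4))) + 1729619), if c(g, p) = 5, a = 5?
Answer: √1824491 ≈ 1350.7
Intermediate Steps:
v(d) = 1 (v(d) = -4 + 5*1 = -4 + 5 = 1)
b(t) = (267 + t)*(353 + t)
√(b(v(c(2, -4))) + 1729619) = √((94251 + 1² + 620*1) + 1729619) = √((94251 + 1 + 620) + 1729619) = √(94872 + 1729619) = √1824491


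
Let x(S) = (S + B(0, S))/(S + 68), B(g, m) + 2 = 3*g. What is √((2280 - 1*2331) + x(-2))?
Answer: I*√55605/33 ≈ 7.1457*I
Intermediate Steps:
B(g, m) = -2 + 3*g
x(S) = (-2 + S)/(68 + S) (x(S) = (S + (-2 + 3*0))/(S + 68) = (S + (-2 + 0))/(68 + S) = (S - 2)/(68 + S) = (-2 + S)/(68 + S))
√((2280 - 1*2331) + x(-2)) = √((2280 - 1*2331) + (-2 - 2)/(68 - 2)) = √((2280 - 2331) - 4/66) = √(-51 + (1/66)*(-4)) = √(-51 - 2/33) = √(-1685/33) = I*√55605/33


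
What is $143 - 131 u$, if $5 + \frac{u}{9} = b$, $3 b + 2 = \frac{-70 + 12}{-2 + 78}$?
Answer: $\frac{270709}{38} \approx 7123.9$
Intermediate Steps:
$b = - \frac{35}{38}$ ($b = - \frac{2}{3} + \frac{\left(-70 + 12\right) \frac{1}{-2 + 78}}{3} = - \frac{2}{3} + \frac{\left(-58\right) \frac{1}{76}}{3} = - \frac{2}{3} + \frac{1}{3} \left(- \frac{29}{38}\right) = - \frac{2}{3} - \frac{29}{114} = - \frac{35}{38} \approx -0.92105$)
$u = - \frac{2025}{38}$ ($u = -45 + 9 \left(- \frac{35}{38}\right) = -45 - \frac{315}{38} = - \frac{2025}{38} \approx -53.289$)
$143 - 131 u = 143 - - \frac{265275}{38} = 143 + \frac{265275}{38} = \frac{270709}{38}$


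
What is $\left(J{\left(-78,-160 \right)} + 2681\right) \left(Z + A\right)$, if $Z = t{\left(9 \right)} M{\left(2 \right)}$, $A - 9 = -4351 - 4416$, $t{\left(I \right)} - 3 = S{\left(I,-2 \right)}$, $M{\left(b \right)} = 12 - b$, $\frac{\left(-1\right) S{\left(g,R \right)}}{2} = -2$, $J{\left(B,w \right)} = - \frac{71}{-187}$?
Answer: $- \frac{4356319584}{187} \approx -2.3296 \cdot 10^{7}$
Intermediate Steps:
$J{\left(B,w \right)} = \frac{71}{187}$ ($J{\left(B,w \right)} = \left(-71\right) \left(- \frac{1}{187}\right) = \frac{71}{187}$)
$S{\left(g,R \right)} = 4$ ($S{\left(g,R \right)} = \left(-2\right) \left(-2\right) = 4$)
$t{\left(I \right)} = 7$ ($t{\left(I \right)} = 3 + 4 = 7$)
$A = -8758$ ($A = 9 - 8767 = -8758$)
$Z = 70$ ($Z = 7 \left(12 - 2\right) = 7 \cdot 10 = 70$)
$\left(J{\left(-78,-160 \right)} + 2681\right) \left(Z + A\right) = \left(\frac{71}{187} + 2681\right) \left(70 - 8758\right) = \frac{501418}{187} \left(-8688\right) = - \frac{4356319584}{187}$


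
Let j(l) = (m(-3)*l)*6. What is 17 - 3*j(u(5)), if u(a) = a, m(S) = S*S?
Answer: -793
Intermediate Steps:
m(S) = S²
j(l) = 54*l (j(l) = ((-3)²*l)*6 = (9*l)*6 = 54*l)
17 - 3*j(u(5)) = 17 - 162*5 = 17 - 3*270 = 17 - 810 = -793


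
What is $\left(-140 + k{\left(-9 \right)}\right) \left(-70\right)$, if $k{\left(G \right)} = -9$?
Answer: $10430$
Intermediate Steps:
$\left(-140 + k{\left(-9 \right)}\right) \left(-70\right) = \left(-140 - 9\right) \left(-70\right) = \left(-149\right) \left(-70\right) = 10430$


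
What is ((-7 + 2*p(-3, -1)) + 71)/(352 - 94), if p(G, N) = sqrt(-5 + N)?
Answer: 32/129 + I*sqrt(6)/129 ≈ 0.24806 + 0.018988*I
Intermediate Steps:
((-7 + 2*p(-3, -1)) + 71)/(352 - 94) = ((-7 + 2*sqrt(-5 - 1)) + 71)/(352 - 94) = ((-7 + 2*sqrt(-6)) + 71)/258 = ((-7 + 2*(I*sqrt(6))) + 71)*(1/258) = ((-7 + 2*I*sqrt(6)) + 71)*(1/258) = (64 + 2*I*sqrt(6))*(1/258) = 32/129 + I*sqrt(6)/129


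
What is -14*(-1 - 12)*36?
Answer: 6552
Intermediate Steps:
-14*(-1 - 12)*36 = -14*(-13)*36 = 182*36 = 6552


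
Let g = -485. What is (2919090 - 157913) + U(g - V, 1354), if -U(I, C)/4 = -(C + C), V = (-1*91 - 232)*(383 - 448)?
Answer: 2772009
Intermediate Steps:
V = 20995 (V = (-91 - 232)*(-65) = -323*(-65) = 20995)
U(I, C) = 8*C (U(I, C) = -(-4)*(C + C) = -(-4)*2*C = -(-8)*C = 8*C)
(2919090 - 157913) + U(g - V, 1354) = (2919090 - 157913) + 8*1354 = 2761177 + 10832 = 2772009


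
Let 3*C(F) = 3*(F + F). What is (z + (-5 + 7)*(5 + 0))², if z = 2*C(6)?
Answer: 1156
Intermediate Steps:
C(F) = 2*F (C(F) = (3*(F + F))/3 = (3*(2*F))/3 = (6*F)/3 = 2*F)
z = 24 (z = 2*(2*6) = 2*12 = 24)
(z + (-5 + 7)*(5 + 0))² = (24 + (-5 + 7)*(5 + 0))² = (24 + 2*5)² = (24 + 10)² = 34² = 1156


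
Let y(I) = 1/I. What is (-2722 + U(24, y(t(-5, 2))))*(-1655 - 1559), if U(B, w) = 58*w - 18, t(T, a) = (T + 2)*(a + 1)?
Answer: 79443652/9 ≈ 8.8271e+6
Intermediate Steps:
t(T, a) = (1 + a)*(2 + T) (t(T, a) = (2 + T)*(1 + a) = (1 + a)*(2 + T))
y(I) = 1/I
U(B, w) = -18 + 58*w
(-2722 + U(24, y(t(-5, 2))))*(-1655 - 1559) = (-2722 + (-18 + 58/(2 - 5 + 2*2 - 5*2)))*(-1655 - 1559) = (-2722 + (-18 + 58/(2 - 5 + 4 - 10)))*(-3214) = (-2722 + (-18 + 58/(-9)))*(-3214) = (-2722 + (-18 + 58*(-⅑)))*(-3214) = (-2722 + (-18 - 58/9))*(-3214) = (-2722 - 220/9)*(-3214) = -24718/9*(-3214) = 79443652/9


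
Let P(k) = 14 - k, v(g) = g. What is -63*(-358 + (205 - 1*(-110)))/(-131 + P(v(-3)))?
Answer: -903/38 ≈ -23.763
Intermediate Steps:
-63*(-358 + (205 - 1*(-110)))/(-131 + P(v(-3))) = -63*(-358 + (205 - 1*(-110)))/(-131 + (14 - 1*(-3))) = -63*(-358 + (205 + 110))/(-131 + (14 + 3)) = -63*(-358 + 315)/(-131 + 17) = -(-2709)/(-114) = -(-2709)*(-1)/114 = -63*43/114 = -903/38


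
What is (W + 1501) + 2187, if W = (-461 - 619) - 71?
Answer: 2537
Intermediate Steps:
W = -1151 (W = -1080 - 71 = -1151)
(W + 1501) + 2187 = (-1151 + 1501) + 2187 = 350 + 2187 = 2537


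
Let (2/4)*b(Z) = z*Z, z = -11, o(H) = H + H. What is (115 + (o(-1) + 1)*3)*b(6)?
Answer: -14784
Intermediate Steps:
o(H) = 2*H
b(Z) = -22*Z (b(Z) = 2*(-11*Z) = -22*Z)
(115 + (o(-1) + 1)*3)*b(6) = (115 + (2*(-1) + 1)*3)*(-22*6) = (115 + (-2 + 1)*3)*(-132) = (115 - 1*3)*(-132) = (115 - 3)*(-132) = 112*(-132) = -14784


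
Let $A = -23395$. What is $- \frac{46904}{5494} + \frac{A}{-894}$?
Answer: $\frac{1056097}{59898} \approx 17.632$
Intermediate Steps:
$- \frac{46904}{5494} + \frac{A}{-894} = - \frac{46904}{5494} - \frac{23395}{-894} = \left(-46904\right) \frac{1}{5494} - - \frac{23395}{894} = - \frac{572}{67} + \frac{23395}{894} = \frac{1056097}{59898}$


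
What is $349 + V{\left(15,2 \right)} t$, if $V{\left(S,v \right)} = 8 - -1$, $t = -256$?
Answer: $-1955$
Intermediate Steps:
$V{\left(S,v \right)} = 9$ ($V{\left(S,v \right)} = 8 + 1 = 9$)
$349 + V{\left(15,2 \right)} t = 349 + 9 \left(-256\right) = 349 - 2304 = -1955$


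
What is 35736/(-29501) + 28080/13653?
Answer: 37831608/44753017 ≈ 0.84534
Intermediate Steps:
35736/(-29501) + 28080/13653 = 35736*(-1/29501) + 28080*(1/13653) = -35736/29501 + 3120/1517 = 37831608/44753017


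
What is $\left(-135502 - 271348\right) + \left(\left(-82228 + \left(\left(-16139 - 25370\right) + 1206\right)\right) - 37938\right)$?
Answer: $-567319$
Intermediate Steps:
$\left(-135502 - 271348\right) + \left(\left(-82228 + \left(\left(-16139 - 25370\right) + 1206\right)\right) - 37938\right) = -406850 + \left(\left(-82228 + \left(-41509 + 1206\right)\right) - 37938\right) = -406850 - 160469 = -567319$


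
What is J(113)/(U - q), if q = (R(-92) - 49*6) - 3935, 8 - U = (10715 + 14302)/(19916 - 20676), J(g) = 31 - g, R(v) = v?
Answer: -62320/3315057 ≈ -0.018799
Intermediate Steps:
U = 31097/760 (U = 8 - (10715 + 14302)/(19916 - 20676) = 8 - 25017/(-760) = 8 - 25017*(-1)/760 = 8 - 1*(-25017/760) = 8 + 25017/760 = 31097/760 ≈ 40.917)
q = -4321 (q = (-92 - 49*6) - 3935 = (-92 - 294) - 3935 = -386 - 3935 = -4321)
J(113)/(U - q) = (31 - 1*113)/(31097/760 - 1*(-4321)) = (31 - 113)/(31097/760 + 4321) = -82/3315057/760 = -82*760/3315057 = -62320/3315057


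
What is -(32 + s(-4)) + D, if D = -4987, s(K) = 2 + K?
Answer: -5017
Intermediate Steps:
-(32 + s(-4)) + D = -(32 + (2 - 4)) - 4987 = -(32 - 2) - 4987 = -1*30 - 4987 = -30 - 4987 = -5017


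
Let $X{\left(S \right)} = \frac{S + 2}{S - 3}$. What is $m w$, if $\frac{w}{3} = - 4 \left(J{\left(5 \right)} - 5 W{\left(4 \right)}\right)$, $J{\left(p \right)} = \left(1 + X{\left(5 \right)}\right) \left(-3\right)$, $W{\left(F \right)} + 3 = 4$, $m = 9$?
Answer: $1998$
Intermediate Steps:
$W{\left(F \right)} = 1$ ($W{\left(F \right)} = -3 + 4 = 1$)
$X{\left(S \right)} = \frac{2 + S}{-3 + S}$
$J{\left(p \right)} = - \frac{27}{2}$ ($J{\left(p \right)} = \left(1 + \frac{2 + 5}{-3 + 5}\right) \left(-3\right) = \left(1 + \frac{1}{2} \cdot 7\right) \left(-3\right) = \left(1 + \frac{7}{2}\right) \left(-3\right) = \frac{9}{2} \left(-3\right) = - \frac{27}{2}$)
$w = 222$ ($w = 3 \left(- 4 \left(- \frac{27}{2} - 5\right)\right) = 3 \left(\left(-4\right) \left(- \frac{37}{2}\right)\right) = 3 \cdot 74 = 222$)
$m w = 9 \cdot 222 = 1998$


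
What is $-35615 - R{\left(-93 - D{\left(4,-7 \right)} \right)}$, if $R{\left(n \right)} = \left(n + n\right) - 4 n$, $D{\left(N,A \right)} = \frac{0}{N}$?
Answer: $-35801$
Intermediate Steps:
$D{\left(N,A \right)} = 0$
$R{\left(n \right)} = - 2 n$ ($R{\left(n \right)} = 2 n - 4 n = - 2 n$)
$-35615 - R{\left(-93 - D{\left(4,-7 \right)} \right)} = -35615 - - 2 \left(-93 - 0\right) = -35615 - - 2 \left(-93 + 0\right) = -35615 - \left(-2\right) \left(-93\right) = -35615 - 186 = -35801$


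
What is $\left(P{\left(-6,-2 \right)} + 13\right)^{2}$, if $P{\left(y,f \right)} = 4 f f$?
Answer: $841$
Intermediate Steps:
$P{\left(y,f \right)} = 4 f^{2}$
$\left(P{\left(-6,-2 \right)} + 13\right)^{2} = \left(4 \left(-2\right)^{2} + 13\right)^{2} = \left(4 \cdot 4 + 13\right)^{2} = \left(16 + 13\right)^{2} = 29^{2} = 841$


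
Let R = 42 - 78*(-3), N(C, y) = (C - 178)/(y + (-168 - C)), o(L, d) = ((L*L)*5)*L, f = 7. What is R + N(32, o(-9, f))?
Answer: 1061366/3845 ≈ 276.04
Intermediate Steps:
o(L, d) = 5*L**3 (o(L, d) = (L**2*5)*L = (5*L**2)*L = 5*L**3)
N(C, y) = (-178 + C)/(-168 + y - C)
R = 276 (R = 42 + 234 = 276)
R + N(32, o(-9, f)) = 276 + (178 - 1*32)/(168 + 32 - 5*(-9)**3) = 276 + (178 - 32)/(168 + 32 - 5*(-729)) = 276 + 146/(168 + 32 - 1*(-3645)) = 276 + 146/(168 + 32 + 3645) = 276 + 146/3845 = 1061366/3845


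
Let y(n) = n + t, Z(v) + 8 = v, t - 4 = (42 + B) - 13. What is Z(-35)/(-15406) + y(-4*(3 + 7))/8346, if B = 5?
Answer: 164033/64289238 ≈ 0.0025515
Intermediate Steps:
t = 38 (t = 4 + ((42 + 5) - 13) = 4 + (47 - 13) = 4 + 34 = 38)
Z(v) = -8 + v
y(n) = 38 + n (y(n) = n + 38 = 38 + n)
Z(-35)/(-15406) + y(-4*(3 + 7))/8346 = (-8 - 35)/(-15406) + (38 - 4*(3 + 7))/8346 = -43*(-1/15406) + (38 - 4*10)*(1/8346) = 43/15406 + (38 - 40)*(1/8346) = 43/15406 - 2*1/8346 = 43/15406 - 1/4173 = 164033/64289238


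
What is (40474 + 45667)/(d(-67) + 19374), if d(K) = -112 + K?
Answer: 7831/1745 ≈ 4.4877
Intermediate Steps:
(40474 + 45667)/(d(-67) + 19374) = (40474 + 45667)/((-112 - 67) + 19374) = 86141/(-179 + 19374) = 86141/19195 = 86141*(1/19195) = 7831/1745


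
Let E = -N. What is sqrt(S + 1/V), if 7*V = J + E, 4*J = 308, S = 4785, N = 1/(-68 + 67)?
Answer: sqrt(29112486)/78 ≈ 69.174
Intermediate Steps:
N = -1 (N = 1/(-1) = -1)
J = 77 (J = (1/4)*308 = 77)
E = 1 (E = -1*(-1) = 1)
V = 78/7 (V = (77 + 1)/7 = (1/7)*78 = 78/7 ≈ 11.143)
sqrt(S + 1/V) = sqrt(4785 + 1/(78/7)) = sqrt(4785 + 7/78) = sqrt(373237/78) = sqrt(29112486)/78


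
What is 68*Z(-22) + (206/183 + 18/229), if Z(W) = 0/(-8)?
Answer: 50468/41907 ≈ 1.2043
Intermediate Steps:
Z(W) = 0 (Z(W) = 0*(-⅛) = 0)
68*Z(-22) + (206/183 + 18/229) = 68*0 + (206/183 + 18/229) = 0 + (206*(1/183) + 18*(1/229)) = 0 + (206/183 + 18/229) = 0 + 50468/41907 = 50468/41907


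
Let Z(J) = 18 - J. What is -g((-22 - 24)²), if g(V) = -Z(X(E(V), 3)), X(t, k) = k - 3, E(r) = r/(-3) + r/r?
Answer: 18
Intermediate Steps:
E(r) = 1 - r/3 (E(r) = r*(-⅓) + 1 = -r/3 + 1 = 1 - r/3)
X(t, k) = -3 + k
g(V) = -18 (g(V) = -(18 - (-3 + 3)) = -(18 - 1*0) = -(18 + 0) = -1*18 = -18)
-g((-22 - 24)²) = -1*(-18) = 18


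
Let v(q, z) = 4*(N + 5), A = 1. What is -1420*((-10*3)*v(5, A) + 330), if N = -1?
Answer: 213000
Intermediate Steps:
v(q, z) = 16 (v(q, z) = 4*(-1 + 5) = 4*4 = 16)
-1420*((-10*3)*v(5, A) + 330) = -1420*(-10*3*16 + 330) = -1420*(-30*16 + 330) = -1420*(-480 + 330) = -1420*(-150) = 213000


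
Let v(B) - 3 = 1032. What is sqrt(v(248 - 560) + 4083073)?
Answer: 2*sqrt(1021027) ≈ 2020.9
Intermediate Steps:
v(B) = 1035 (v(B) = 3 + 1032 = 1035)
sqrt(v(248 - 560) + 4083073) = sqrt(1035 + 4083073) = sqrt(4084108) = 2*sqrt(1021027)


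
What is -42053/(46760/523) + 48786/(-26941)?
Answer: -594814016939/1259761160 ≈ -472.16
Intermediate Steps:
-42053/(46760/523) + 48786/(-26941) = -42053/(46760*(1/523)) + 48786*(-1/26941) = -42053/46760/523 - 48786/26941 = -42053*523/46760 - 48786/26941 = -21993719/46760 - 48786/26941 = -594814016939/1259761160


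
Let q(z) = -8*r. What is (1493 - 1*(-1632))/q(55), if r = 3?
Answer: -3125/24 ≈ -130.21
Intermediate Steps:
q(z) = -24 (q(z) = -8*3 = -24)
(1493 - 1*(-1632))/q(55) = (1493 - 1*(-1632))/(-24) = (1493 + 1632)*(-1/24) = 3125*(-1/24) = -3125/24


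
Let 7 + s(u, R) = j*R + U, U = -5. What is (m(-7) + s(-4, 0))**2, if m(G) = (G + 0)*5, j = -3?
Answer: 2209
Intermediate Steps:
s(u, R) = -12 - 3*R (s(u, R) = -7 + (-3*R - 5) = -7 + (-5 - 3*R) = -12 - 3*R)
m(G) = 5*G (m(G) = G*5 = 5*G)
(m(-7) + s(-4, 0))**2 = (5*(-7) + (-12 - 3*0))**2 = (-35 + (-12 + 0))**2 = (-35 - 12)**2 = (-47)**2 = 2209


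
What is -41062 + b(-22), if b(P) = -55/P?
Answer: -82119/2 ≈ -41060.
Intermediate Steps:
-41062 + b(-22) = -41062 - 55/(-22) = -41062 - 55*(-1/22) = -41062 + 5/2 = -82119/2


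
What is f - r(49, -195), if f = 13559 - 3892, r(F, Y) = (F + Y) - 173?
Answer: 9986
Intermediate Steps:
r(F, Y) = -173 + F + Y
f = 9667
f - r(49, -195) = 9667 - (-173 + 49 - 195) = 9667 - 1*(-319) = 9667 + 319 = 9986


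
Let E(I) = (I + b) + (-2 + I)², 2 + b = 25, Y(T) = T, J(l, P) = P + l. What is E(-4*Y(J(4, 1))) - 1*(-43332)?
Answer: 43819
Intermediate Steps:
b = 23 (b = -2 + 25 = 23)
E(I) = 23 + I + (-2 + I)² (E(I) = (I + 23) + (-2 + I)² = (23 + I) + (-2 + I)² = 23 + I + (-2 + I)²)
E(-4*Y(J(4, 1))) - 1*(-43332) = (23 - 4*(1 + 4) + (-2 - 4*(1 + 4))²) - 1*(-43332) = (23 - 4*5 + (-2 - 4*5)²) + 43332 = (23 - 20 + (-2 - 20)²) + 43332 = (23 - 20 + (-22)²) + 43332 = (23 - 20 + 484) + 43332 = 487 + 43332 = 43819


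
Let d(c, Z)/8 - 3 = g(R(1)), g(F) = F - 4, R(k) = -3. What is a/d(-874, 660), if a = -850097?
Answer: 850097/32 ≈ 26566.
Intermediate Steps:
g(F) = -4 + F
d(c, Z) = -32 (d(c, Z) = 24 + 8*(-4 - 3) = 24 + 8*(-7) = 24 - 56 = -32)
a/d(-874, 660) = -850097/(-32) = -850097*(-1/32) = 850097/32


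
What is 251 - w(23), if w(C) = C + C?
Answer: 205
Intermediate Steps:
w(C) = 2*C
251 - w(23) = 251 - 2*23 = 251 - 1*46 = 251 - 46 = 205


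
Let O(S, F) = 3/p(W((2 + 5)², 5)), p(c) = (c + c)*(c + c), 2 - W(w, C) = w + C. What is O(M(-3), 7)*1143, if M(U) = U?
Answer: 3429/10816 ≈ 0.31703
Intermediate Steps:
W(w, C) = 2 - C - w (W(w, C) = 2 - (w + C) = 2 - (C + w) = 2 + (-C - w) = 2 - C - w)
p(c) = 4*c² (p(c) = (2*c)*(2*c) = 4*c²)
O(S, F) = 3/10816 (O(S, F) = 3/((4*(2 - 1*5 - (2 + 5)²)²)) = 3/((4*(2 - 5 - 1*7²)²)) = 3/((4*(2 - 5 - 1*49)²)) = 3/((4*(2 - 5 - 49)²)) = 3/((4*(-52)²)) = 3/((4*2704)) = 3/10816)
O(M(-3), 7)*1143 = (3/10816)*1143 = 3429/10816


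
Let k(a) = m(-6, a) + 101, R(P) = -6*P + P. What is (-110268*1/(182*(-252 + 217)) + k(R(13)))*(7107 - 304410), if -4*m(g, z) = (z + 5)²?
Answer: 740189630343/3185 ≈ 2.3240e+8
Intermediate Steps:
R(P) = -5*P
m(g, z) = -(5 + z)²/4 (m(g, z) = -(z + 5)²/4 = -(5 + z)²/4)
k(a) = 101 - (5 + a)²/4 (k(a) = -(5 + a)²/4 + 101 = 101 - (5 + a)²/4)
(-110268*1/(182*(-252 + 217)) + k(R(13)))*(7107 - 304410) = (-110268*1/(182*(-252 + 217)) + (101 - (5 - 5*13)²/4))*(7107 - 304410) = (-110268/(182*(-35)) + (101 - (5 - 65)²/4))*(-297303) = (-110268/(-6370) + (101 - ¼*(-60)²))*(-297303) = (-110268*(-1/6370) + (101 - ¼*3600))*(-297303) = (55134/3185 + (101 - 900))*(-297303) = (55134/3185 - 799)*(-297303) = -2489681/3185*(-297303) = 740189630343/3185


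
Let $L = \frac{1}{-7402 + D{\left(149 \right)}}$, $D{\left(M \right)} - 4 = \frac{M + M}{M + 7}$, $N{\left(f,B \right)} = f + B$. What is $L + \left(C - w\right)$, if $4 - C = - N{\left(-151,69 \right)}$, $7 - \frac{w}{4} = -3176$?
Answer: $- \frac{7390025028}{576895} \approx -12810.0$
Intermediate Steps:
$w = 12732$ ($w = 28 - -12704 = 28 + 12704 = 12732$)
$N{\left(f,B \right)} = B + f$
$C = -78$ ($C = 4 - - (69 - 151) = 4 - \left(-1\right) \left(-82\right) = 4 - 82 = -78$)
$D{\left(M \right)} = 4 + \frac{2 M}{7 + M}$ ($D{\left(M \right)} = 4 + \frac{M + M}{M + 7} = 4 + \frac{2 M}{7 + M}$)
$L = - \frac{78}{576895}$ ($L = \frac{1}{-7402 + \frac{2 \left(14 + 3 \cdot 149\right)}{7 + 149}} = \frac{1}{-7402 + \frac{2 \left(14 + 447\right)}{156}} = \frac{1}{-7402 + 2 \cdot \frac{1}{156} \cdot 461} = \frac{1}{-7402 + \frac{461}{78}} = \frac{1}{- \frac{576895}{78}} = - \frac{78}{576895} \approx -0.00013521$)
$L + \left(C - w\right) = - \frac{78}{576895} - 12810 = - \frac{7390025028}{576895}$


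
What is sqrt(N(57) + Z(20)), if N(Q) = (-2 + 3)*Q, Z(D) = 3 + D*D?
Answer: 2*sqrt(115) ≈ 21.448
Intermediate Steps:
Z(D) = 3 + D**2
N(Q) = Q (N(Q) = 1*Q = Q)
sqrt(N(57) + Z(20)) = sqrt(57 + (3 + 20**2)) = sqrt(57 + (3 + 400)) = sqrt(57 + 403) = sqrt(460) = 2*sqrt(115)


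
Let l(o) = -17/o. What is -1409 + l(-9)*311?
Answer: -7394/9 ≈ -821.56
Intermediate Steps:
-1409 + l(-9)*311 = -1409 - 17/(-9)*311 = -1409 - 17*(-⅑)*311 = -1409 + (17/9)*311 = -1409 + 5287/9 = -7394/9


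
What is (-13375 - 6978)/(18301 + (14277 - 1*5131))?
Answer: -20353/27447 ≈ -0.74154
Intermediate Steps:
(-13375 - 6978)/(18301 + (14277 - 1*5131)) = -20353/(18301 + (14277 - 5131)) = -20353/(18301 + 9146) = -20353/27447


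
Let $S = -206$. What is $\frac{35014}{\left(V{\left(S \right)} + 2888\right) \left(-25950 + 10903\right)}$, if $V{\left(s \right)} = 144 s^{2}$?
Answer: $- \frac{427}{1121858812} \approx -3.8062 \cdot 10^{-7}$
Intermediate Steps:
$\frac{35014}{\left(V{\left(S \right)} + 2888\right) \left(-25950 + 10903\right)} = \frac{35014}{\left(144 \left(-206\right)^{2} + 2888\right) \left(-25950 + 10903\right)} = \frac{35014}{\left(144 \cdot 42436 + 2888\right) \left(-15047\right)} = \frac{35014}{\left(6110784 + 2888\right) \left(-15047\right)} = \frac{35014}{6113672 \left(-15047\right)} = \frac{35014}{-91992422584} = 35014 \left(- \frac{1}{91992422584}\right) = - \frac{427}{1121858812}$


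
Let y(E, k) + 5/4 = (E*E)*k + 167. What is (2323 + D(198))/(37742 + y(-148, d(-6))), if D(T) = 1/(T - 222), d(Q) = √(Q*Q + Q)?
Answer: -8453579881/1243829661114 + 2442339808*√30/621914830557 ≈ 0.014713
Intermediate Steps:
d(Q) = √(Q + Q²) (d(Q) = √(Q² + Q) = √(Q + Q²))
D(T) = 1/(-222 + T)
y(E, k) = 663/4 + k*E² (y(E, k) = -5/4 + ((E*E)*k + 167) = -5/4 + (E²*k + 167) = -5/4 + (k*E² + 167) = -5/4 + (167 + k*E²) = 663/4 + k*E²)
(2323 + D(198))/(37742 + y(-148, d(-6))) = (2323 + 1/(-222 + 198))/(37742 + (663/4 + √(-6*(1 - 6))*(-148)²)) = (2323 + 1/(-24))/(37742 + (663/4 + √(-6*(-5))*21904)) = (2323 - 1/24)/(37742 + (663/4 + √30*21904)) = 55751/(24*(37742 + (663/4 + 21904*√30))) = 55751/(24*(151631/4 + 21904*√30))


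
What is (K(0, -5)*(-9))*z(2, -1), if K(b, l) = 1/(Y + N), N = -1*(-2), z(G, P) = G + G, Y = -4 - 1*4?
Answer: 6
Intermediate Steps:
Y = -8 (Y = -4 - 4 = -8)
z(G, P) = 2*G
N = 2
K(b, l) = -⅙ (K(b, l) = 1/(-8 + 2) = 1/(-6) = -⅙)
(K(0, -5)*(-9))*z(2, -1) = (-⅙*(-9))*(2*2) = (3/2)*4 = 6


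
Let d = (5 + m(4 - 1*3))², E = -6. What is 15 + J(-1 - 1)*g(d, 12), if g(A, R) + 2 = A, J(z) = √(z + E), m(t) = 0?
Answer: 15 + 46*I*√2 ≈ 15.0 + 65.054*I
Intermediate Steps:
d = 25 (d = (5 + 0)² = 5² = 25)
J(z) = √(-6 + z) (J(z) = √(z - 6) = √(-6 + z))
g(A, R) = -2 + A
15 + J(-1 - 1)*g(d, 12) = 15 + √(-6 + (-1 - 1))*(-2 + 25) = 15 + √(-6 - 2)*23 = 15 + √(-8)*23 = 15 + (2*I*√2)*23 = 15 + 46*I*√2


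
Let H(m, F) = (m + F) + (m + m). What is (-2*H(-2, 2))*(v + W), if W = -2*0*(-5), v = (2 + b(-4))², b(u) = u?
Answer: 32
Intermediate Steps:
H(m, F) = F + 3*m (H(m, F) = (F + m) + 2*m = F + 3*m)
v = 4 (v = (2 - 4)² = (-2)² = 4)
W = 0 (W = 0*(-5) = 0)
(-2*H(-2, 2))*(v + W) = (-2*(2 + 3*(-2)))*(4 + 0) = -2*(2 - 6)*4 = -2*(-4)*4 = 8*4 = 32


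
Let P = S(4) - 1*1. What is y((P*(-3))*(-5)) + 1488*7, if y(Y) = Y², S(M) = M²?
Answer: 61041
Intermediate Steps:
P = 15 (P = 4² - 1*1 = 16 - 1 = 15)
y((P*(-3))*(-5)) + 1488*7 = ((15*(-3))*(-5))² + 1488*7 = (-45*(-5))² + 10416 = 225² + 10416 = 50625 + 10416 = 61041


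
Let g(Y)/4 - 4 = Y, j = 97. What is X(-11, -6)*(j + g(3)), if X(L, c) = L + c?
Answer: -2125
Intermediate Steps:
g(Y) = 16 + 4*Y
X(-11, -6)*(j + g(3)) = (-11 - 6)*(97 + (16 + 4*3)) = -17*(97 + (16 + 12)) = -17*(97 + 28) = -17*125 = -2125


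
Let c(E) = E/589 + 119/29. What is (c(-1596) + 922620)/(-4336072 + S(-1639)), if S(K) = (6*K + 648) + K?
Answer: -829436633/3907860403 ≈ -0.21225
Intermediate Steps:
c(E) = 119/29 + E/589 (c(E) = E*(1/589) + 119*(1/29) = E/589 + 119/29 = 119/29 + E/589)
S(K) = 648 + 7*K (S(K) = (648 + 6*K) + K = 648 + 7*K)
(c(-1596) + 922620)/(-4336072 + S(-1639)) = ((119/29 + (1/589)*(-1596)) + 922620)/(-4336072 + (648 + 7*(-1639))) = ((119/29 - 84/31) + 922620)/(-4336072 + (648 - 11473)) = (1253/899 + 922620)/(-4336072 - 10825) = (829436633/899)/(-4346897) = (829436633/899)*(-1/4346897) = -829436633/3907860403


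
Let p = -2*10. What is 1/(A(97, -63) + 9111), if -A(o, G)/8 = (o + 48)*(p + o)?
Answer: -1/80209 ≈ -1.2467e-5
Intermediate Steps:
p = -20
A(o, G) = -8*(-20 + o)*(48 + o) (A(o, G) = -8*(o + 48)*(-20 + o) = -8*(48 + o)*(-20 + o) = -8*(-20 + o)*(48 + o))
1/(A(97, -63) + 9111) = 1/((7680 - 224*97 - 8*97²) + 9111) = 1/((7680 - 21728 - 8*9409) + 9111) = 1/((7680 - 21728 - 75272) + 9111) = 1/(-89320 + 9111) = 1/(-80209) = -1/80209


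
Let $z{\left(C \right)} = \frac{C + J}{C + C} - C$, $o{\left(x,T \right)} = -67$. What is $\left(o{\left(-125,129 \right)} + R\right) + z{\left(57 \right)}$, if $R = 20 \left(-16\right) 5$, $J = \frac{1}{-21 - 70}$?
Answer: $- \frac{8939795}{5187} \approx -1723.5$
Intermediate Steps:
$J = - \frac{1}{91}$ ($J = \frac{1}{-21 - 70} = \frac{1}{-91} = - \frac{1}{91} \approx -0.010989$)
$R = -1600$ ($R = \left(-320\right) 5 = -1600$)
$z{\left(C \right)} = - C + \frac{- \frac{1}{91} + C}{2 C}$ ($z{\left(C \right)} = \frac{C - \frac{1}{91}}{C + C} - C = \frac{- \frac{1}{91} + C}{2 C} - C = - C + \frac{- \frac{1}{91} + C}{2 C}$)
$\left(o{\left(-125,129 \right)} + R\right) + z{\left(57 \right)} = \left(-67 - 1600\right) - \left(\frac{113}{2} + \frac{1}{10374}\right) = -1667 - \frac{293066}{5187} = - \frac{8939795}{5187}$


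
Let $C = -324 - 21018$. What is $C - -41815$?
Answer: $20473$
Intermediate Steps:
$C = -21342$
$C - -41815 = -21342 - -41815 = -21342 + 41815 = 20473$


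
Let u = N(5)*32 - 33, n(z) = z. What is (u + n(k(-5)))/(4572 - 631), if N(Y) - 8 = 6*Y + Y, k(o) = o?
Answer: 1338/3941 ≈ 0.33951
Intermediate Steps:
N(Y) = 8 + 7*Y (N(Y) = 8 + (6*Y + Y) = 8 + 7*Y)
u = 1343 (u = (8 + 7*5)*32 - 33 = (8 + 35)*32 - 33 = 43*32 - 33 = 1376 - 33 = 1343)
(u + n(k(-5)))/(4572 - 631) = (1343 - 5)/(4572 - 631) = 1338/3941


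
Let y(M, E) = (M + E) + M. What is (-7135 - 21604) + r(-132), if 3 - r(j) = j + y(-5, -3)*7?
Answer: -28513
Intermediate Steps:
y(M, E) = E + 2*M (y(M, E) = (E + M) + M = E + 2*M)
r(j) = 94 - j (r(j) = 3 - (j + (-3 + 2*(-5))*7) = 3 - (j + (-3 - 10)*7) = 3 - (j - 13*7) = 3 - (j - 91) = 3 - (-91 + j) = 3 + (91 - j) = 94 - j)
(-7135 - 21604) + r(-132) = (-7135 - 21604) + (94 - 1*(-132)) = -28739 + (94 + 132) = -28739 + 226 = -28513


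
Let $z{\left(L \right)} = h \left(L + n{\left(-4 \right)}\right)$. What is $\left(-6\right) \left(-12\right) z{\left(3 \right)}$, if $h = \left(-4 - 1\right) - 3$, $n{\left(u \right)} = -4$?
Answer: $576$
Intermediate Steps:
$h = -8$ ($h = -5 - 3 = -8$)
$z{\left(L \right)} = 32 - 8 L$ ($z{\left(L \right)} = - 8 \left(L - 4\right) = - 8 \left(-4 + L\right) = 32 - 8 L$)
$\left(-6\right) \left(-12\right) z{\left(3 \right)} = \left(-6\right) \left(-12\right) \left(32 - 24\right) = 72 \left(32 - 24\right) = 72 \cdot 8 = 576$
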